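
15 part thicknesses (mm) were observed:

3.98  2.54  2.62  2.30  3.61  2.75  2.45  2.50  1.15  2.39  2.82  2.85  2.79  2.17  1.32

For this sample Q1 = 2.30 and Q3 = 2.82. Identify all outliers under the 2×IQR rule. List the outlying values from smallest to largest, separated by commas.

IQR = Q3 − Q1 = 2.82 − 2.30 = 0.52.
Lower fence = Q1 − 2·IQR = 2.30 − 1.04 = 1.26.
Upper fence = Q3 + 2·IQR = 2.82 + 1.04 = 3.86.
1.15 < 1.26 → outlier.
3.98 > 3.86 → outlier.
All remaining values lie within [1.26, 3.86].

1.15, 3.98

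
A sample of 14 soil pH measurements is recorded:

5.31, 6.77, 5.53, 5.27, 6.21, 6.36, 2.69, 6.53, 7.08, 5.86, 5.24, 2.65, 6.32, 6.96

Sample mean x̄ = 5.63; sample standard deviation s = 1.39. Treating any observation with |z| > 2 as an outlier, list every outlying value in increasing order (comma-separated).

2.65, 2.69

Cutoffs at x̄ ± 2s: 5.63 ± 2·1.39 = [2.85, 8.41].
2.65: z = -2.14, |z| > 2 → outlier.
2.69: z = -2.12, |z| > 2 → outlier.
Every other value lies within [2.85, 8.41].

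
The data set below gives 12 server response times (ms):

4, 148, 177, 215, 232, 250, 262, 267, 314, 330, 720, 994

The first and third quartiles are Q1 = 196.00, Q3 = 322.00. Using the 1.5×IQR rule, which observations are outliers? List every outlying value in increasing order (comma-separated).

4, 720, 994

IQR = Q3 − Q1 = 322.00 − 196.00 = 126.00.
Lower fence = Q1 − 1.5·IQR = 196.00 − 189.00 = 7.00.
Upper fence = Q3 + 1.5·IQR = 322.00 + 189.00 = 511.00.
4 < 7.00 → outlier.
720 > 511.00 → outlier.
994 > 511.00 → outlier.
All remaining values lie within [7.00, 511.00].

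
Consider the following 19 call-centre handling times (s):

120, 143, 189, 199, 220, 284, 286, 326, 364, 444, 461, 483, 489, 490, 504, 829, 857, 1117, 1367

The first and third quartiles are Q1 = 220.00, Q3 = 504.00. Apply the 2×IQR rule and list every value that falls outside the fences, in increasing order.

IQR = Q3 − Q1 = 504.00 − 220.00 = 284.00.
Lower fence = Q1 − 2·IQR = 220.00 − 568.00 = -348.00.
Upper fence = Q3 + 2·IQR = 504.00 + 568.00 = 1072.00.
1117 > 1072.00 → outlier.
1367 > 1072.00 → outlier.
All remaining values lie within [-348.00, 1072.00].

1117, 1367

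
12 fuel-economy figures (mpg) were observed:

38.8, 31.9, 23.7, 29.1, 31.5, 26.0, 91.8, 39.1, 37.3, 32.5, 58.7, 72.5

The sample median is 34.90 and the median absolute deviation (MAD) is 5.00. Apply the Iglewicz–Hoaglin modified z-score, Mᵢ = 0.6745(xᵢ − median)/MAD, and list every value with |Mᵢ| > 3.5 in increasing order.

72.5, 91.8

|Mᵢ| > 3.5 ⇔ |xᵢ − 34.90| > 3.5·5.00/0.6745 = 25.95.
So outliers lie outside [8.95, 60.85].
72.5: M = 5.07 → outlier.
91.8: M = 7.68 → outlier.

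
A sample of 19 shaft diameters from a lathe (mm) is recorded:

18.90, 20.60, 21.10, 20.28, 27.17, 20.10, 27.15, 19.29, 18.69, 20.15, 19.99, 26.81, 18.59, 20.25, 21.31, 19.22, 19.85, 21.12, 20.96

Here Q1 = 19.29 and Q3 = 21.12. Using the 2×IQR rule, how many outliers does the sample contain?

3

IQR = 1.83; fences at 19.29 − 3.66 = 15.63 and 21.12 + 3.66 = 24.78.
Outside the cutoffs: 26.81, 27.15, 27.17.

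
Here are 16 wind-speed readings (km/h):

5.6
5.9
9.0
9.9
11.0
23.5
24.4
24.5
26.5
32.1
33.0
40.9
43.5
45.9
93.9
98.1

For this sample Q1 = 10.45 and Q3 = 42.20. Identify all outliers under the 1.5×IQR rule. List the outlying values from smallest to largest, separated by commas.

93.9, 98.1

IQR = Q3 − Q1 = 42.20 − 10.45 = 31.75.
Lower fence = Q1 − 1.5·IQR = 10.45 − 47.625 = -37.175.
Upper fence = Q3 + 1.5·IQR = 42.20 + 47.625 = 89.825.
93.9 > 89.825 → outlier.
98.1 > 89.825 → outlier.
All remaining values lie within [-37.175, 89.825].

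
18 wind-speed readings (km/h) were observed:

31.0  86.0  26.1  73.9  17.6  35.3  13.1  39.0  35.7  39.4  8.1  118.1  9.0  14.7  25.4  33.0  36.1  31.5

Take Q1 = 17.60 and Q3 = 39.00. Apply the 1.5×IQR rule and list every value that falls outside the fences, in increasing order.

IQR = Q3 − Q1 = 39.00 − 17.60 = 21.40.
Lower fence = Q1 − 1.5·IQR = 17.60 − 32.10 = -14.50.
Upper fence = Q3 + 1.5·IQR = 39.00 + 32.10 = 71.10.
73.9 > 71.10 → outlier.
86.0 > 71.10 → outlier.
118.1 > 71.10 → outlier.
All remaining values lie within [-14.50, 71.10].

73.9, 86.0, 118.1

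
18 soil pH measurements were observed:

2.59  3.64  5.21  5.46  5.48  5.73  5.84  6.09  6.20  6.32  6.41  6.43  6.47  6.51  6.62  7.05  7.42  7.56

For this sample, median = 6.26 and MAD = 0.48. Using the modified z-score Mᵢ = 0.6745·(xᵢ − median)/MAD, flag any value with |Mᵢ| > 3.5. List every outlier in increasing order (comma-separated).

2.59, 3.64

|Mᵢ| > 3.5 ⇔ |xᵢ − 6.26| > 3.5·0.48/0.6745 = 2.49.
So outliers lie outside [3.77, 8.75].
2.59: M = -5.16 → outlier.
3.64: M = -3.68 → outlier.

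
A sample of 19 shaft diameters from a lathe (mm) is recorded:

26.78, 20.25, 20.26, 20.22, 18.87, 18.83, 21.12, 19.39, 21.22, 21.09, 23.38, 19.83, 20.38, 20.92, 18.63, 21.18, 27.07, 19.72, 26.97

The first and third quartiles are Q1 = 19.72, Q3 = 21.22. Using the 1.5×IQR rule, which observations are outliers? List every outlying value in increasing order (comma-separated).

IQR = Q3 − Q1 = 21.22 − 19.72 = 1.50.
Lower fence = Q1 − 1.5·IQR = 19.72 − 2.25 = 17.47.
Upper fence = Q3 + 1.5·IQR = 21.22 + 2.25 = 23.47.
26.78 > 23.47 → outlier.
26.97 > 23.47 → outlier.
27.07 > 23.47 → outlier.
All remaining values lie within [17.47, 23.47].

26.78, 26.97, 27.07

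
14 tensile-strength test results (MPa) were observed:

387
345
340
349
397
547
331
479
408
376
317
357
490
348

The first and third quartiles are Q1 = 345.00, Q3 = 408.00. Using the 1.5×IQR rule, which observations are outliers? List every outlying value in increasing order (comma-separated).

547

IQR = Q3 − Q1 = 408.00 − 345.00 = 63.00.
Lower fence = Q1 − 1.5·IQR = 345.00 − 94.50 = 250.50.
Upper fence = Q3 + 1.5·IQR = 408.00 + 94.50 = 502.50.
547 > 502.50 → outlier.
All remaining values lie within [250.50, 502.50].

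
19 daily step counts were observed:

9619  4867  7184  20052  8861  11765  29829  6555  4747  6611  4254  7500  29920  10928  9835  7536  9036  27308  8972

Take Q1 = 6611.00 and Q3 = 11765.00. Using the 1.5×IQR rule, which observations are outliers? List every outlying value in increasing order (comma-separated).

20052, 27308, 29829, 29920

IQR = Q3 − Q1 = 11765.00 − 6611.00 = 5154.00.
Lower fence = Q1 − 1.5·IQR = 6611.00 − 7731.00 = -1120.00.
Upper fence = Q3 + 1.5·IQR = 11765.00 + 7731.00 = 19496.00.
20052 > 19496.00 → outlier.
27308 > 19496.00 → outlier.
29829 > 19496.00 → outlier.
29920 > 19496.00 → outlier.
All remaining values lie within [-1120.00, 19496.00].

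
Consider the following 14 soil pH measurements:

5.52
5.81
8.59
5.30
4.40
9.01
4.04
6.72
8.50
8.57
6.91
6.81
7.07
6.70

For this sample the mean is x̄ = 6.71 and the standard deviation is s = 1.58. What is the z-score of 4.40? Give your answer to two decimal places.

-1.46

z = (4.40 − 6.71) / 1.58 = -1.46.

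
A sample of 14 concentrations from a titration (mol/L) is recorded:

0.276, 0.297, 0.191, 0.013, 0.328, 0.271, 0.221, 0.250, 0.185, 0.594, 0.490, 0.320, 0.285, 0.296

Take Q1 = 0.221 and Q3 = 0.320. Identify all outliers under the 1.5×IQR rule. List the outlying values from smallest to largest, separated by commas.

0.013, 0.490, 0.594

IQR = Q3 − Q1 = 0.320 − 0.221 = 0.099.
Lower fence = Q1 − 1.5·IQR = 0.221 − 0.1485 = 0.0725.
Upper fence = Q3 + 1.5·IQR = 0.320 + 0.1485 = 0.4685.
0.013 < 0.0725 → outlier.
0.490 > 0.4685 → outlier.
0.594 > 0.4685 → outlier.
All remaining values lie within [0.0725, 0.4685].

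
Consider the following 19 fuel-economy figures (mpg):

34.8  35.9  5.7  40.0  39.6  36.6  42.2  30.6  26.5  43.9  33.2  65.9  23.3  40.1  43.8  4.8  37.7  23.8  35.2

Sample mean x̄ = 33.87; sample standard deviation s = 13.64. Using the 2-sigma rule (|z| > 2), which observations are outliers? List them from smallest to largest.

4.8, 5.7, 65.9

Cutoffs at x̄ ± 2s: 33.87 ± 2·13.64 = [6.59, 61.15].
4.8: z = -2.13, |z| > 2 → outlier.
5.7: z = -2.07, |z| > 2 → outlier.
65.9: z = 2.35, |z| > 2 → outlier.
Every other value lies within [6.59, 61.15].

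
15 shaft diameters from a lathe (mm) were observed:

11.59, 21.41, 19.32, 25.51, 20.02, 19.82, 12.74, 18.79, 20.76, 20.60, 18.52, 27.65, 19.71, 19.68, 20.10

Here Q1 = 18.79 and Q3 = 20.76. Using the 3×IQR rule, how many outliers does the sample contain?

3

IQR = 1.97; fences at 18.79 − 5.91 = 12.88 and 20.76 + 5.91 = 26.67.
Outside the cutoffs: 11.59, 12.74, 27.65.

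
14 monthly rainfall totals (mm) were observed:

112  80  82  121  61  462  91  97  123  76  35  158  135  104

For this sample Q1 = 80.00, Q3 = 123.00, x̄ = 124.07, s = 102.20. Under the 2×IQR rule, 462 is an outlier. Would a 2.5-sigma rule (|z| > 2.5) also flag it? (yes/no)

z = (462 − 124.07) / 102.20 = 3.31.
|z| = 3.31 > 2.5.

yes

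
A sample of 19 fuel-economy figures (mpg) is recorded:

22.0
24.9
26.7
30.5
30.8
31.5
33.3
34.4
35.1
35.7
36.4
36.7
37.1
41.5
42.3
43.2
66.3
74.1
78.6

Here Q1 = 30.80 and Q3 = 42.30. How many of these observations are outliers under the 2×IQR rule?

IQR = 11.50; fences at 30.80 − 23.00 = 7.80 and 42.30 + 23.00 = 65.30.
Outside the cutoffs: 66.3, 74.1, 78.6.

3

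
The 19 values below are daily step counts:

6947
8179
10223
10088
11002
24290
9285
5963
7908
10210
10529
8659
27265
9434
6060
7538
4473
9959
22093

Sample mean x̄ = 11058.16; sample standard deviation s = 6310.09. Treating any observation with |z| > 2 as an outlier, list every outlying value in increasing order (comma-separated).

24290, 27265

Cutoffs at x̄ ± 2s: 11058.16 ± 2·6310.09 = [-1562.02, 23678.34].
24290: z = 2.10, |z| > 2 → outlier.
27265: z = 2.57, |z| > 2 → outlier.
Every other value lies within [-1562.02, 23678.34].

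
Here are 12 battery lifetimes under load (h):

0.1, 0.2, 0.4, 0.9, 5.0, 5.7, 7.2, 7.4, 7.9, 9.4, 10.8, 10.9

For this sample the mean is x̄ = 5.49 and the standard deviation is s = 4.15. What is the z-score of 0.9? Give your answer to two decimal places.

z = (0.9 − 5.49) / 4.15 = -1.11.

-1.11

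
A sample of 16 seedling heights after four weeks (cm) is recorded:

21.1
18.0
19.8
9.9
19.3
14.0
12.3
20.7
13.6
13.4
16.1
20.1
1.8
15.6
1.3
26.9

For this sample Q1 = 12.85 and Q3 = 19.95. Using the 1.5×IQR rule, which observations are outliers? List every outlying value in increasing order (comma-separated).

IQR = Q3 − Q1 = 19.95 − 12.85 = 7.10.
Lower fence = Q1 − 1.5·IQR = 12.85 − 10.65 = 2.20.
Upper fence = Q3 + 1.5·IQR = 19.95 + 10.65 = 30.60.
1.3 < 2.20 → outlier.
1.8 < 2.20 → outlier.
All remaining values lie within [2.20, 30.60].

1.3, 1.8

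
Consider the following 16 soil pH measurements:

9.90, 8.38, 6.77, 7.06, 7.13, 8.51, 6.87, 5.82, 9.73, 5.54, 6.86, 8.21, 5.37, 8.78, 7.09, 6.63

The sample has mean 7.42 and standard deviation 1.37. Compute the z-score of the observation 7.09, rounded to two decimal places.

z = (7.09 − 7.42) / 1.37 = -0.24.

-0.24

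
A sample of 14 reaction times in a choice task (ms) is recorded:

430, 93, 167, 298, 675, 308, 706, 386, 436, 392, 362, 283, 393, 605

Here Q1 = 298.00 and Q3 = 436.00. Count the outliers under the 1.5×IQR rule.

2

IQR = 138.00; fences at 298.00 − 207.00 = 91.00 and 436.00 + 207.00 = 643.00.
Outside the cutoffs: 675, 706.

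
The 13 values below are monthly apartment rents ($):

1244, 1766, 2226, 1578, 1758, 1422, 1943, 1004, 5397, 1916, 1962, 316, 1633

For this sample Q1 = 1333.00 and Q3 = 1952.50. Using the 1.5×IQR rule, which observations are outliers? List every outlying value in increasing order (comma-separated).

316, 5397

IQR = Q3 − Q1 = 1952.50 − 1333.00 = 619.50.
Lower fence = Q1 − 1.5·IQR = 1333.00 − 929.25 = 403.75.
Upper fence = Q3 + 1.5·IQR = 1952.50 + 929.25 = 2881.75.
316 < 403.75 → outlier.
5397 > 2881.75 → outlier.
All remaining values lie within [403.75, 2881.75].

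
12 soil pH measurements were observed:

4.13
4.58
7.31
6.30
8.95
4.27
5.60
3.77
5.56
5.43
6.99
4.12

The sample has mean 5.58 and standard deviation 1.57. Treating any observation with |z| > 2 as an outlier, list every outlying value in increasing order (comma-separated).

8.95

Cutoffs at x̄ ± 2s: 5.58 ± 2·1.57 = [2.44, 8.72].
8.95: z = 2.15, |z| > 2 → outlier.
Every other value lies within [2.44, 8.72].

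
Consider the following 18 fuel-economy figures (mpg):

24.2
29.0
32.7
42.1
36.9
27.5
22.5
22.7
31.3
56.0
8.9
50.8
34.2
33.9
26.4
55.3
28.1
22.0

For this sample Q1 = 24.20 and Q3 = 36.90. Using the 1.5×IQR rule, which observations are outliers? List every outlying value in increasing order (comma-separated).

IQR = Q3 − Q1 = 36.90 − 24.20 = 12.70.
Lower fence = Q1 − 1.5·IQR = 24.20 − 19.05 = 5.15.
Upper fence = Q3 + 1.5·IQR = 36.90 + 19.05 = 55.95.
56.0 > 55.95 → outlier.
All remaining values lie within [5.15, 55.95].

56.0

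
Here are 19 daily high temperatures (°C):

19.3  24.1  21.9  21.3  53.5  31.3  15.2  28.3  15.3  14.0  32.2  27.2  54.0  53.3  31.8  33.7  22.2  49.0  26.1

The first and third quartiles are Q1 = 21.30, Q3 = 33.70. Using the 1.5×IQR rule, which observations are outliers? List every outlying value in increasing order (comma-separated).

53.3, 53.5, 54.0

IQR = Q3 − Q1 = 33.70 − 21.30 = 12.40.
Lower fence = Q1 − 1.5·IQR = 21.30 − 18.60 = 2.70.
Upper fence = Q3 + 1.5·IQR = 33.70 + 18.60 = 52.30.
53.3 > 52.30 → outlier.
53.5 > 52.30 → outlier.
54.0 > 52.30 → outlier.
All remaining values lie within [2.70, 52.30].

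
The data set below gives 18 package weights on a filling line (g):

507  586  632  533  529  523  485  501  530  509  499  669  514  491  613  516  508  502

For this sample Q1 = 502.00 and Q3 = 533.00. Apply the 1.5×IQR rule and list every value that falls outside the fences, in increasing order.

586, 613, 632, 669

IQR = Q3 − Q1 = 533.00 − 502.00 = 31.00.
Lower fence = Q1 − 1.5·IQR = 502.00 − 46.50 = 455.50.
Upper fence = Q3 + 1.5·IQR = 533.00 + 46.50 = 579.50.
586 > 579.50 → outlier.
613 > 579.50 → outlier.
632 > 579.50 → outlier.
669 > 579.50 → outlier.
All remaining values lie within [455.50, 579.50].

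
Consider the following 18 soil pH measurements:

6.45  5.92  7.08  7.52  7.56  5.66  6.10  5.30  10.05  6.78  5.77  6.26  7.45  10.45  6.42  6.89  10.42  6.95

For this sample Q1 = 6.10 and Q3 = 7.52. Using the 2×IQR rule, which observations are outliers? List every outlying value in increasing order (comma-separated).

IQR = Q3 − Q1 = 7.52 − 6.10 = 1.42.
Lower fence = Q1 − 2·IQR = 6.10 − 2.84 = 3.26.
Upper fence = Q3 + 2·IQR = 7.52 + 2.84 = 10.36.
10.42 > 10.36 → outlier.
10.45 > 10.36 → outlier.
All remaining values lie within [3.26, 10.36].

10.42, 10.45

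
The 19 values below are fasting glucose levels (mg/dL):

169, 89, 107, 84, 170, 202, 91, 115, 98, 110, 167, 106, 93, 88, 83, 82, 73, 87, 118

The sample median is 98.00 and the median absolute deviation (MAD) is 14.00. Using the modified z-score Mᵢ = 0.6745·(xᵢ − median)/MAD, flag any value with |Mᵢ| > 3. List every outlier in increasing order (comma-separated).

|Mᵢ| > 3 ⇔ |xᵢ − 98.00| > 3·14.00/0.6745 = 62.27.
So outliers lie outside [35.73, 160.27].
167: M = 3.32 → outlier.
169: M = 3.42 → outlier.
170: M = 3.47 → outlier.
202: M = 5.01 → outlier.

167, 169, 170, 202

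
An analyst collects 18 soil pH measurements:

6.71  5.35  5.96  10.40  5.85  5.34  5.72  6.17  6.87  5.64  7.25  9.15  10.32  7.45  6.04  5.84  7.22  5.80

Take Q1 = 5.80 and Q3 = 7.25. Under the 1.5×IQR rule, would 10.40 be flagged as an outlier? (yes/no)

IQR = Q3 − Q1 = 7.25 − 5.80 = 1.45.
Lower fence = Q1 − 1.5·IQR = 5.80 − 2.175 = 3.625.
Upper fence = Q3 + 1.5·IQR = 7.25 + 2.175 = 9.425.
10.40 lies above the upper fence.

yes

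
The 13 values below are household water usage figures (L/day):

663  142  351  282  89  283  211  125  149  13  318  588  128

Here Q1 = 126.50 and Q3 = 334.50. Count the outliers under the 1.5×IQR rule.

1

IQR = 208.00; fences at 126.50 − 312.00 = -185.50 and 334.50 + 312.00 = 646.50.
Outside the cutoffs: 663.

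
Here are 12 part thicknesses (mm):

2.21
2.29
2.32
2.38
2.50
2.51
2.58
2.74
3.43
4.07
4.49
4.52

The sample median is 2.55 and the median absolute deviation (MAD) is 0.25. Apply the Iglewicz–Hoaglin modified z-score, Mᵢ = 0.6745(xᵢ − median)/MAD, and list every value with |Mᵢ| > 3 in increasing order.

|Mᵢ| > 3 ⇔ |xᵢ − 2.55| > 3·0.25/0.6745 = 1.11.
So outliers lie outside [1.44, 3.66].
4.07: M = 4.10 → outlier.
4.49: M = 5.23 → outlier.
4.52: M = 5.32 → outlier.

4.07, 4.49, 4.52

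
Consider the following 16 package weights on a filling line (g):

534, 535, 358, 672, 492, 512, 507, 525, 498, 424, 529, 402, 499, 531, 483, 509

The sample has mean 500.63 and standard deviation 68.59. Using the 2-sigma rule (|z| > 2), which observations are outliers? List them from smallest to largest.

358, 672

Cutoffs at x̄ ± 2s: 500.63 ± 2·68.59 = [363.45, 637.81].
358: z = -2.08, |z| > 2 → outlier.
672: z = 2.50, |z| > 2 → outlier.
Every other value lies within [363.45, 637.81].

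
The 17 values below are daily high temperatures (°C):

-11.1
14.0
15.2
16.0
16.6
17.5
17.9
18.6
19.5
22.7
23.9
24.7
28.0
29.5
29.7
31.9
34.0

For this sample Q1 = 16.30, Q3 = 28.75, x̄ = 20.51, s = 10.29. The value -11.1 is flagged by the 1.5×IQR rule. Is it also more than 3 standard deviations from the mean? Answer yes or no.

yes

z = (-11.1 − 20.51) / 10.29 = -3.07.
|z| = 3.07 > 3.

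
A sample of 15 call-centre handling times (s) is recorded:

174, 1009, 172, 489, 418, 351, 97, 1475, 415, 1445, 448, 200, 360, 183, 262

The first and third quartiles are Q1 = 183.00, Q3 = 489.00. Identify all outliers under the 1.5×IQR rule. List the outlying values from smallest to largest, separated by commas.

IQR = Q3 − Q1 = 489.00 − 183.00 = 306.00.
Lower fence = Q1 − 1.5·IQR = 183.00 − 459.00 = -276.00.
Upper fence = Q3 + 1.5·IQR = 489.00 + 459.00 = 948.00.
1009 > 948.00 → outlier.
1445 > 948.00 → outlier.
1475 > 948.00 → outlier.
All remaining values lie within [-276.00, 948.00].

1009, 1445, 1475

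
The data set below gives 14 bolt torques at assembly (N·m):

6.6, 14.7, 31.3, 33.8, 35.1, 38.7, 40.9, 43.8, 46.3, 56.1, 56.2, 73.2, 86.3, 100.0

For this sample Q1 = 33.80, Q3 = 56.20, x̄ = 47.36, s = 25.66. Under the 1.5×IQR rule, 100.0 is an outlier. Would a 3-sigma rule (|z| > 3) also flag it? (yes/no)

no

z = (100.0 − 47.36) / 25.66 = 2.05.
|z| = 2.05 ≤ 3.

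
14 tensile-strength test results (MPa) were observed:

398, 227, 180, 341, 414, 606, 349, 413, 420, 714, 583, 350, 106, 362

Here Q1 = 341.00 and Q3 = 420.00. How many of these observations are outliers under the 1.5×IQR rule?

IQR = 79.00; fences at 341.00 − 118.50 = 222.50 and 420.00 + 118.50 = 538.50.
Outside the cutoffs: 106, 180, 583, 606, 714.

5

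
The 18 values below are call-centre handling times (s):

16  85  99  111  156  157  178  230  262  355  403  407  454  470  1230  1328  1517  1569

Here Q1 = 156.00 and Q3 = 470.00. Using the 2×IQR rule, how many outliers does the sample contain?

4

IQR = 314.00; fences at 156.00 − 628.00 = -472.00 and 470.00 + 628.00 = 1098.00.
Outside the cutoffs: 1230, 1328, 1517, 1569.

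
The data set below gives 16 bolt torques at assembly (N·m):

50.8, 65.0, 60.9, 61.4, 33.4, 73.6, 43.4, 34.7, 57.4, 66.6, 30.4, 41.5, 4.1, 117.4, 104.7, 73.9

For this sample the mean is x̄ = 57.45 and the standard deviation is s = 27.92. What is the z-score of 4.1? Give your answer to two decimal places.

-1.91

z = (4.1 − 57.45) / 27.92 = -1.91.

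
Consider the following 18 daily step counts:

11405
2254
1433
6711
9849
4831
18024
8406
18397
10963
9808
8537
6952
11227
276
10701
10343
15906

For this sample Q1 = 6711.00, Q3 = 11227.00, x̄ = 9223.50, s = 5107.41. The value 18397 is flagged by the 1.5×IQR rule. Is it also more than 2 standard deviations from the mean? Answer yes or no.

z = (18397 − 9223.50) / 5107.41 = 1.80.
|z| = 1.80 ≤ 2.

no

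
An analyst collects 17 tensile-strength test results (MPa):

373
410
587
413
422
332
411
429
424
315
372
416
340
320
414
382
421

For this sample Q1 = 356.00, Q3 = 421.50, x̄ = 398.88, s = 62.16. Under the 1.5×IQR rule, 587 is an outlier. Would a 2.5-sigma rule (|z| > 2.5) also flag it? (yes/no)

z = (587 − 398.88) / 62.16 = 3.03.
|z| = 3.03 > 2.5.

yes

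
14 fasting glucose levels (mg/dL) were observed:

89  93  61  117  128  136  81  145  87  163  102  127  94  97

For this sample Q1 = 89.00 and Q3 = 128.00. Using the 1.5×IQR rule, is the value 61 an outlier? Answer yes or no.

no

IQR = Q3 − Q1 = 128.00 − 89.00 = 39.00.
Lower fence = Q1 − 1.5·IQR = 89.00 − 58.50 = 30.50.
Upper fence = Q3 + 1.5·IQR = 128.00 + 58.50 = 186.50.
61 lies within [30.50, 186.50].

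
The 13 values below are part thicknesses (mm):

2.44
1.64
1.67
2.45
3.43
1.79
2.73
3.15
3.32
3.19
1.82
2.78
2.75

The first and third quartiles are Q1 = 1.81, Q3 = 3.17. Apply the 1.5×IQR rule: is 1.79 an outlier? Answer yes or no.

no

IQR = Q3 − Q1 = 3.17 − 1.81 = 1.36.
Lower fence = Q1 − 1.5·IQR = 1.81 − 2.04 = -0.23.
Upper fence = Q3 + 1.5·IQR = 3.17 + 2.04 = 5.21.
1.79 lies within [-0.23, 5.21].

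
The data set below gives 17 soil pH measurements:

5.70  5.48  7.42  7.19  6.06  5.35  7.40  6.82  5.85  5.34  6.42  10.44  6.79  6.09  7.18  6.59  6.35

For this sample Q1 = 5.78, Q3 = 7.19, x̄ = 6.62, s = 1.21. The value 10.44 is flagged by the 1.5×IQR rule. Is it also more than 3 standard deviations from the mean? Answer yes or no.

z = (10.44 − 6.62) / 1.21 = 3.16.
|z| = 3.16 > 3.

yes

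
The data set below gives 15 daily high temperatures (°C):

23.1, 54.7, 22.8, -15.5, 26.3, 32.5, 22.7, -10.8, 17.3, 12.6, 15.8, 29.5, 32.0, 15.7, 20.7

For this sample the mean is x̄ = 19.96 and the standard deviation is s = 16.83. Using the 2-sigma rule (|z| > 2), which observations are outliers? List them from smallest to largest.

Cutoffs at x̄ ± 2s: 19.96 ± 2·16.83 = [-13.70, 53.62].
-15.5: z = -2.11, |z| > 2 → outlier.
54.7: z = 2.06, |z| > 2 → outlier.
Every other value lies within [-13.70, 53.62].

-15.5, 54.7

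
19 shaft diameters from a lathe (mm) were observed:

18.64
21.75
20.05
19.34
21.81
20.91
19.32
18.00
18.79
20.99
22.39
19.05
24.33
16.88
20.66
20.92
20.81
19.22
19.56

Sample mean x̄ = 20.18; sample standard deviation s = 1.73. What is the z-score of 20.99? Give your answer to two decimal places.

0.47

z = (20.99 − 20.18) / 1.73 = 0.47.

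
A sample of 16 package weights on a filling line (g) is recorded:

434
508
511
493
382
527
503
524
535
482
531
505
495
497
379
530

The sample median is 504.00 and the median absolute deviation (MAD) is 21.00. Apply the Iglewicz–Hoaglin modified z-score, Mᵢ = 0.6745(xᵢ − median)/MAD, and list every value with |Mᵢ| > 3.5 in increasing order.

379, 382

|Mᵢ| > 3.5 ⇔ |xᵢ − 504.00| > 3.5·21.00/0.6745 = 108.97.
So outliers lie outside [395.03, 612.97].
379: M = -4.01 → outlier.
382: M = -3.92 → outlier.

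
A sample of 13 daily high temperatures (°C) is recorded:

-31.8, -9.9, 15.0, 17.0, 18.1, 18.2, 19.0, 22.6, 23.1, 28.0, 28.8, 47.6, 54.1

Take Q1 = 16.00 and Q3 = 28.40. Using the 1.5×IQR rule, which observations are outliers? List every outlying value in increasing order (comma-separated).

IQR = Q3 − Q1 = 28.40 − 16.00 = 12.40.
Lower fence = Q1 − 1.5·IQR = 16.00 − 18.60 = -2.60.
Upper fence = Q3 + 1.5·IQR = 28.40 + 18.60 = 47.00.
-31.8 < -2.60 → outlier.
-9.9 < -2.60 → outlier.
47.6 > 47.00 → outlier.
54.1 > 47.00 → outlier.
All remaining values lie within [-2.60, 47.00].

-31.8, -9.9, 47.6, 54.1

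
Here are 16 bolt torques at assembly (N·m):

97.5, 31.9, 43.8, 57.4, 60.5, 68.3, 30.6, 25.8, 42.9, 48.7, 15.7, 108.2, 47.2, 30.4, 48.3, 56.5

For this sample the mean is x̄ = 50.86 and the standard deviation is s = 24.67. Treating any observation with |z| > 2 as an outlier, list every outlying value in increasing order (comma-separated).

Cutoffs at x̄ ± 2s: 50.86 ± 2·24.67 = [1.52, 100.20].
108.2: z = 2.32, |z| > 2 → outlier.
Every other value lies within [1.52, 100.20].

108.2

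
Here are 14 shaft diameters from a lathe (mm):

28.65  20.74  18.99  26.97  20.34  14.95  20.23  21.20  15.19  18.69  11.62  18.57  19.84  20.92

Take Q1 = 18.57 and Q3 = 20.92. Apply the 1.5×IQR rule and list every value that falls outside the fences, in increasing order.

IQR = Q3 − Q1 = 20.92 − 18.57 = 2.35.
Lower fence = Q1 − 1.5·IQR = 18.57 − 3.525 = 15.045.
Upper fence = Q3 + 1.5·IQR = 20.92 + 3.525 = 24.445.
11.62 < 15.045 → outlier.
14.95 < 15.045 → outlier.
26.97 > 24.445 → outlier.
28.65 > 24.445 → outlier.
All remaining values lie within [15.045, 24.445].

11.62, 14.95, 26.97, 28.65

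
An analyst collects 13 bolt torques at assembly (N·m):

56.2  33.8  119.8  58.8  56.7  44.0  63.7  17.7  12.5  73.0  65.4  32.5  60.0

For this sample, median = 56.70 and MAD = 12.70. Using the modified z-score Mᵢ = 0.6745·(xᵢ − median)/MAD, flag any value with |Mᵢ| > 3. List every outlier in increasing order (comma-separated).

|Mᵢ| > 3 ⇔ |xᵢ − 56.70| > 3·12.70/0.6745 = 56.49.
So outliers lie outside [0.21, 113.19].
119.8: M = 3.35 → outlier.

119.8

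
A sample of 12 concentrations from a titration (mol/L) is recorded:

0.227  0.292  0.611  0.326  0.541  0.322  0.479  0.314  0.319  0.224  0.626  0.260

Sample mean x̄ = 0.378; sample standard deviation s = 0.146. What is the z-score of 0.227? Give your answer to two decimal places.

z = (0.227 − 0.378) / 0.146 = -1.03.

-1.03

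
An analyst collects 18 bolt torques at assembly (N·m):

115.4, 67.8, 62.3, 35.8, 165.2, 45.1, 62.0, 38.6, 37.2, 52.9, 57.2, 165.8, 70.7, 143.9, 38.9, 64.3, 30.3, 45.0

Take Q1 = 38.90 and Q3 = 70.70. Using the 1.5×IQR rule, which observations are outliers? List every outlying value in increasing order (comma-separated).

143.9, 165.2, 165.8

IQR = Q3 − Q1 = 70.70 − 38.90 = 31.80.
Lower fence = Q1 − 1.5·IQR = 38.90 − 47.70 = -8.80.
Upper fence = Q3 + 1.5·IQR = 70.70 + 47.70 = 118.40.
143.9 > 118.40 → outlier.
165.2 > 118.40 → outlier.
165.8 > 118.40 → outlier.
All remaining values lie within [-8.80, 118.40].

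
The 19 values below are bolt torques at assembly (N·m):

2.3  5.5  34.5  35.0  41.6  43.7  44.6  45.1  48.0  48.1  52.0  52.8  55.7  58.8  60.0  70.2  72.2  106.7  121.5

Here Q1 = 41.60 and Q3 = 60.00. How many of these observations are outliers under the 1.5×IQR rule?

IQR = 18.40; fences at 41.60 − 27.60 = 14.00 and 60.00 + 27.60 = 87.60.
Outside the cutoffs: 2.3, 5.5, 106.7, 121.5.

4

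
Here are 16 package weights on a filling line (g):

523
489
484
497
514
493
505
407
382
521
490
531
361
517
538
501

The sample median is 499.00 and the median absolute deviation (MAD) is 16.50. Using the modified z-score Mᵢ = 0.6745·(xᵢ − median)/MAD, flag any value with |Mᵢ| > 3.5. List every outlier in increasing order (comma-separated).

361, 382, 407

|Mᵢ| > 3.5 ⇔ |xᵢ − 499.00| > 3.5·16.50/0.6745 = 85.62.
So outliers lie outside [413.38, 584.62].
361: M = -5.64 → outlier.
382: M = -4.78 → outlier.
407: M = -3.76 → outlier.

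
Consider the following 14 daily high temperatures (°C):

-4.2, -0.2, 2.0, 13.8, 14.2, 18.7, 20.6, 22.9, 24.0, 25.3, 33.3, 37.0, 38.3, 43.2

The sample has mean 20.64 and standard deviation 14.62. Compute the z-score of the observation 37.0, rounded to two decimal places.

1.12

z = (37.0 − 20.64) / 14.62 = 1.12.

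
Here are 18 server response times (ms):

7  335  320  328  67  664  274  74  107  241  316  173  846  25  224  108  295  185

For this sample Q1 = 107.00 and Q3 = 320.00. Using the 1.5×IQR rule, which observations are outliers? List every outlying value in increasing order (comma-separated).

664, 846

IQR = Q3 − Q1 = 320.00 − 107.00 = 213.00.
Lower fence = Q1 − 1.5·IQR = 107.00 − 319.50 = -212.50.
Upper fence = Q3 + 1.5·IQR = 320.00 + 319.50 = 639.50.
664 > 639.50 → outlier.
846 > 639.50 → outlier.
All remaining values lie within [-212.50, 639.50].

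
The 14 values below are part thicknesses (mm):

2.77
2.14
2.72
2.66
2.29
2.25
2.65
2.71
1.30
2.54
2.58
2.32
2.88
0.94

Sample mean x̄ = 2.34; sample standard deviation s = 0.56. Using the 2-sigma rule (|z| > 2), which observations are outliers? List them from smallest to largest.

0.94

Cutoffs at x̄ ± 2s: 2.34 ± 2·0.56 = [1.22, 3.46].
0.94: z = -2.50, |z| > 2 → outlier.
Every other value lies within [1.22, 3.46].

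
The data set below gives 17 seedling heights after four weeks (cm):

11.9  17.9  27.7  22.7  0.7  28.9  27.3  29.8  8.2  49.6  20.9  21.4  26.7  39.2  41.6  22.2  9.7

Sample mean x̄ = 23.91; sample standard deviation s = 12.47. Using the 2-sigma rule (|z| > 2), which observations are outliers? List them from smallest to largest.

49.6

Cutoffs at x̄ ± 2s: 23.91 ± 2·12.47 = [-1.03, 48.85].
49.6: z = 2.06, |z| > 2 → outlier.
Every other value lies within [-1.03, 48.85].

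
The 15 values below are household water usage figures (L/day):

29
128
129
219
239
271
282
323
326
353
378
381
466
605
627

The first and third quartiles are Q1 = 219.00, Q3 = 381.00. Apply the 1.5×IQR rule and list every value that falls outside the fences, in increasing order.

627

IQR = Q3 − Q1 = 381.00 − 219.00 = 162.00.
Lower fence = Q1 − 1.5·IQR = 219.00 − 243.00 = -24.00.
Upper fence = Q3 + 1.5·IQR = 381.00 + 243.00 = 624.00.
627 > 624.00 → outlier.
All remaining values lie within [-24.00, 624.00].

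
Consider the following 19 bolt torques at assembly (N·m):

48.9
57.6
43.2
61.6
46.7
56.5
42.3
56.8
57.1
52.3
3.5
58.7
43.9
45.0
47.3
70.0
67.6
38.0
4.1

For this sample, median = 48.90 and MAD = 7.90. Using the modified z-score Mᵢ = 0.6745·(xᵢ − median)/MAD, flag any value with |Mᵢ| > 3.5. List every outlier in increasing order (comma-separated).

|Mᵢ| > 3.5 ⇔ |xᵢ − 48.90| > 3.5·7.90/0.6745 = 40.99.
So outliers lie outside [7.91, 89.89].
3.5: M = -3.88 → outlier.
4.1: M = -3.83 → outlier.

3.5, 4.1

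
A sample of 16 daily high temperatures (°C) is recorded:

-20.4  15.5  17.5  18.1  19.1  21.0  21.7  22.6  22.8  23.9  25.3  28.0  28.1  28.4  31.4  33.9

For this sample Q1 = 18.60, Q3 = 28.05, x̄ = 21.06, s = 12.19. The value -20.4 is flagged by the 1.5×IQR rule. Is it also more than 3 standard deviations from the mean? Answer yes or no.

z = (-20.4 − 21.06) / 12.19 = -3.40.
|z| = 3.40 > 3.

yes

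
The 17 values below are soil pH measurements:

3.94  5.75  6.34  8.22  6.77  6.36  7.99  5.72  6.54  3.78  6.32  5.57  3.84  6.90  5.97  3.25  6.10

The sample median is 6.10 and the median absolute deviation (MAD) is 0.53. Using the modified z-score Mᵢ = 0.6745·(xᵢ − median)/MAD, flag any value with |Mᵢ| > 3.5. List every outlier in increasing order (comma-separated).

3.25

|Mᵢ| > 3.5 ⇔ |xᵢ − 6.10| > 3.5·0.53/0.6745 = 2.75.
So outliers lie outside [3.35, 8.85].
3.25: M = -3.63 → outlier.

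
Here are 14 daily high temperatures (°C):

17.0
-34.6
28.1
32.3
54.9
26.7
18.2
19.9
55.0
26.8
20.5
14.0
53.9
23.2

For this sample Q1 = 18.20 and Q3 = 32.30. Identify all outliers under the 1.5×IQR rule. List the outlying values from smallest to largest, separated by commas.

IQR = Q3 − Q1 = 32.30 − 18.20 = 14.10.
Lower fence = Q1 − 1.5·IQR = 18.20 − 21.15 = -2.95.
Upper fence = Q3 + 1.5·IQR = 32.30 + 21.15 = 53.45.
-34.6 < -2.95 → outlier.
53.9 > 53.45 → outlier.
54.9 > 53.45 → outlier.
55.0 > 53.45 → outlier.
All remaining values lie within [-2.95, 53.45].

-34.6, 53.9, 54.9, 55.0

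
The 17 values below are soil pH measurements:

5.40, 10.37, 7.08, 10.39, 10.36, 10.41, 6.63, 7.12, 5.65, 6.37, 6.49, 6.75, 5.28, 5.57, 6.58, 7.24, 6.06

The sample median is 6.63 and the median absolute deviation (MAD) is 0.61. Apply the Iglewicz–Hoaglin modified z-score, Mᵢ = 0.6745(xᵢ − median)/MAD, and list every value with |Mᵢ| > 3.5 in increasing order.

10.36, 10.37, 10.39, 10.41

|Mᵢ| > 3.5 ⇔ |xᵢ − 6.63| > 3.5·0.61/0.6745 = 3.17.
So outliers lie outside [3.46, 9.80].
10.36: M = 4.12 → outlier.
10.37: M = 4.14 → outlier.
10.39: M = 4.16 → outlier.
10.41: M = 4.18 → outlier.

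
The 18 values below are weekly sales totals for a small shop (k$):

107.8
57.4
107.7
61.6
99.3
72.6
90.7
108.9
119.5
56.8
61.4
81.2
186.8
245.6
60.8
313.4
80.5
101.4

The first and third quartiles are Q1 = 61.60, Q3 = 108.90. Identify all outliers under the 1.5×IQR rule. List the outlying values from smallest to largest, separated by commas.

186.8, 245.6, 313.4

IQR = Q3 − Q1 = 108.90 − 61.60 = 47.30.
Lower fence = Q1 − 1.5·IQR = 61.60 − 70.95 = -9.35.
Upper fence = Q3 + 1.5·IQR = 108.90 + 70.95 = 179.85.
186.8 > 179.85 → outlier.
245.6 > 179.85 → outlier.
313.4 > 179.85 → outlier.
All remaining values lie within [-9.35, 179.85].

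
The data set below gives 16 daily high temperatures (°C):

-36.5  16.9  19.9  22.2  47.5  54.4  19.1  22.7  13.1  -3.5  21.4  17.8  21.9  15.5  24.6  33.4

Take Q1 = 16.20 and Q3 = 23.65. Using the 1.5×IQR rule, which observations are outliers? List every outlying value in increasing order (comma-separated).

IQR = Q3 − Q1 = 23.65 − 16.20 = 7.45.
Lower fence = Q1 − 1.5·IQR = 16.20 − 11.175 = 5.025.
Upper fence = Q3 + 1.5·IQR = 23.65 + 11.175 = 34.825.
-36.5 < 5.025 → outlier.
-3.5 < 5.025 → outlier.
47.5 > 34.825 → outlier.
54.4 > 34.825 → outlier.
All remaining values lie within [5.025, 34.825].

-36.5, -3.5, 47.5, 54.4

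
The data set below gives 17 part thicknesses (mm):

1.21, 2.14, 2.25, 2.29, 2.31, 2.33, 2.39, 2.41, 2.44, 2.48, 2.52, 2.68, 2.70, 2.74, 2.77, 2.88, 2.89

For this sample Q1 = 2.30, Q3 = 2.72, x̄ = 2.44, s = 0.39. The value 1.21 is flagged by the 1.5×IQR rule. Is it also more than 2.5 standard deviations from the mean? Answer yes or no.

z = (1.21 − 2.44) / 0.39 = -3.15.
|z| = 3.15 > 2.5.

yes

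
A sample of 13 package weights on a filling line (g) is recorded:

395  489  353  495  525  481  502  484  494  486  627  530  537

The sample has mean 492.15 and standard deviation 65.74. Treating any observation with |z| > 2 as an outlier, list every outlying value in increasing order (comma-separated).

Cutoffs at x̄ ± 2s: 492.15 ± 2·65.74 = [360.67, 623.63].
353: z = -2.12, |z| > 2 → outlier.
627: z = 2.05, |z| > 2 → outlier.
Every other value lies within [360.67, 623.63].

353, 627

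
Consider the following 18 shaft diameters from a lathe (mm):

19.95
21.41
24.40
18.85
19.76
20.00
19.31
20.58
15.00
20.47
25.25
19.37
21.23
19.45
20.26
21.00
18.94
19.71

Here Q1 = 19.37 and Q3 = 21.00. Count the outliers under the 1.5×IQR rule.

IQR = 1.63; fences at 19.37 − 2.445 = 16.925 and 21.00 + 2.445 = 23.445.
Outside the cutoffs: 15.00, 24.40, 25.25.

3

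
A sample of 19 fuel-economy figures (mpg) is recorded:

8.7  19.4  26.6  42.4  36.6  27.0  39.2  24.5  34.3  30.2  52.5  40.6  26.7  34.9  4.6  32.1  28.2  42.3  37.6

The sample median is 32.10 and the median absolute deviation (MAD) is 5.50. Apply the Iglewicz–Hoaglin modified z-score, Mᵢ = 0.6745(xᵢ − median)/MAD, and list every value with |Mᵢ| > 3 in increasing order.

4.6

|Mᵢ| > 3 ⇔ |xᵢ − 32.10| > 3·5.50/0.6745 = 24.46.
So outliers lie outside [7.64, 56.56].
4.6: M = -3.37 → outlier.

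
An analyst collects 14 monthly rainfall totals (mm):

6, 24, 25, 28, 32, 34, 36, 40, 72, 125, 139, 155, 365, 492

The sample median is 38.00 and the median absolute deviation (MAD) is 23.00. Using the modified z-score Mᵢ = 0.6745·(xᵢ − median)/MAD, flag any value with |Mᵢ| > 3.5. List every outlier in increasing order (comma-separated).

365, 492

|Mᵢ| > 3.5 ⇔ |xᵢ − 38.00| > 3.5·23.00/0.6745 = 119.35.
So outliers lie outside [-81.35, 157.35].
365: M = 9.59 → outlier.
492: M = 13.31 → outlier.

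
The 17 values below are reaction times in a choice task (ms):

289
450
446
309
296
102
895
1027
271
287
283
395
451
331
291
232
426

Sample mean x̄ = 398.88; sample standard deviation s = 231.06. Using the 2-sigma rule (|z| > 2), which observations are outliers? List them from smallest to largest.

Cutoffs at x̄ ± 2s: 398.88 ± 2·231.06 = [-63.24, 861.00].
895: z = 2.15, |z| > 2 → outlier.
1027: z = 2.72, |z| > 2 → outlier.
Every other value lies within [-63.24, 861.00].

895, 1027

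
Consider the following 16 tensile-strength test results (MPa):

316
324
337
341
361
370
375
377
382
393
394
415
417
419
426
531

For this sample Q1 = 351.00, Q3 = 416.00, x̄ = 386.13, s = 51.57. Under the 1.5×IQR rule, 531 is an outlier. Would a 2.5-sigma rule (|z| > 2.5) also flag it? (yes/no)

yes

z = (531 − 386.13) / 51.57 = 2.81.
|z| = 2.81 > 2.5.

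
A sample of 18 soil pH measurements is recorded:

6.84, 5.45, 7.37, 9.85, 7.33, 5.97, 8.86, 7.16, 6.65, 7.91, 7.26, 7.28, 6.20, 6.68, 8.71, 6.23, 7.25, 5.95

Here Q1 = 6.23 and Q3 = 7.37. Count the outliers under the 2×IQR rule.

IQR = 1.14; fences at 6.23 − 2.28 = 3.95 and 7.37 + 2.28 = 9.65.
Outside the cutoffs: 9.85.

1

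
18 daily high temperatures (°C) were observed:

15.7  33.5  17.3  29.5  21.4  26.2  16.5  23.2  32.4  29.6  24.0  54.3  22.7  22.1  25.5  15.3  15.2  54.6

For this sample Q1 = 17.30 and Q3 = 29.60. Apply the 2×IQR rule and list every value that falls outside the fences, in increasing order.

IQR = Q3 − Q1 = 29.60 − 17.30 = 12.30.
Lower fence = Q1 − 2·IQR = 17.30 − 24.60 = -7.30.
Upper fence = Q3 + 2·IQR = 29.60 + 24.60 = 54.20.
54.3 > 54.20 → outlier.
54.6 > 54.20 → outlier.
All remaining values lie within [-7.30, 54.20].

54.3, 54.6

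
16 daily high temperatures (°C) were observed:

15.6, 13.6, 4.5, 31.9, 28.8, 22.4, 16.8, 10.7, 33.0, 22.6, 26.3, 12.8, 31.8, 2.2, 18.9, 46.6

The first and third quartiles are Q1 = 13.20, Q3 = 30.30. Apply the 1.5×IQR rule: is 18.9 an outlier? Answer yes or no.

no

IQR = Q3 − Q1 = 30.30 − 13.20 = 17.10.
Lower fence = Q1 − 1.5·IQR = 13.20 − 25.65 = -12.45.
Upper fence = Q3 + 1.5·IQR = 30.30 + 25.65 = 55.95.
18.9 lies within [-12.45, 55.95].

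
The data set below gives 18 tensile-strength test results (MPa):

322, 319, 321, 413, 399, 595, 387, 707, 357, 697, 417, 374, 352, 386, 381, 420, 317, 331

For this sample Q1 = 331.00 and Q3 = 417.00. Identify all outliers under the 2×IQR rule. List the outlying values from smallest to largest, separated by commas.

IQR = Q3 − Q1 = 417.00 − 331.00 = 86.00.
Lower fence = Q1 − 2·IQR = 331.00 − 172.00 = 159.00.
Upper fence = Q3 + 2·IQR = 417.00 + 172.00 = 589.00.
595 > 589.00 → outlier.
697 > 589.00 → outlier.
707 > 589.00 → outlier.
All remaining values lie within [159.00, 589.00].

595, 697, 707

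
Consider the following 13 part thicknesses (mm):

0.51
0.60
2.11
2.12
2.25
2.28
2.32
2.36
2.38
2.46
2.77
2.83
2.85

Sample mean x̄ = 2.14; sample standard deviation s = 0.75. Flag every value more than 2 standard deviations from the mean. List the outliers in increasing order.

0.51, 0.60

Cutoffs at x̄ ± 2s: 2.14 ± 2·0.75 = [0.64, 3.64].
0.51: z = -2.17, |z| > 2 → outlier.
0.60: z = -2.05, |z| > 2 → outlier.
Every other value lies within [0.64, 3.64].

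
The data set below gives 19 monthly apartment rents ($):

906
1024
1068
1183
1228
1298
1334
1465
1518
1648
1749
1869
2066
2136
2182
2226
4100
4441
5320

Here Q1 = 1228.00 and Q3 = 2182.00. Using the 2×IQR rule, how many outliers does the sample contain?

3

IQR = 954.00; fences at 1228.00 − 1908.00 = -680.00 and 2182.00 + 1908.00 = 4090.00.
Outside the cutoffs: 4100, 4441, 5320.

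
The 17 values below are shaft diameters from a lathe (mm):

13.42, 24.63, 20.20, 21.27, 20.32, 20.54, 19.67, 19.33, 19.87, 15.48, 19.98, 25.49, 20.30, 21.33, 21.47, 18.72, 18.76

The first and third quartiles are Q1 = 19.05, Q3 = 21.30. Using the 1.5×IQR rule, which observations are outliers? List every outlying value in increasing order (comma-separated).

13.42, 15.48, 25.49

IQR = Q3 − Q1 = 21.30 − 19.05 = 2.25.
Lower fence = Q1 − 1.5·IQR = 19.05 − 3.375 = 15.675.
Upper fence = Q3 + 1.5·IQR = 21.30 + 3.375 = 24.675.
13.42 < 15.675 → outlier.
15.48 < 15.675 → outlier.
25.49 > 24.675 → outlier.
All remaining values lie within [15.675, 24.675].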